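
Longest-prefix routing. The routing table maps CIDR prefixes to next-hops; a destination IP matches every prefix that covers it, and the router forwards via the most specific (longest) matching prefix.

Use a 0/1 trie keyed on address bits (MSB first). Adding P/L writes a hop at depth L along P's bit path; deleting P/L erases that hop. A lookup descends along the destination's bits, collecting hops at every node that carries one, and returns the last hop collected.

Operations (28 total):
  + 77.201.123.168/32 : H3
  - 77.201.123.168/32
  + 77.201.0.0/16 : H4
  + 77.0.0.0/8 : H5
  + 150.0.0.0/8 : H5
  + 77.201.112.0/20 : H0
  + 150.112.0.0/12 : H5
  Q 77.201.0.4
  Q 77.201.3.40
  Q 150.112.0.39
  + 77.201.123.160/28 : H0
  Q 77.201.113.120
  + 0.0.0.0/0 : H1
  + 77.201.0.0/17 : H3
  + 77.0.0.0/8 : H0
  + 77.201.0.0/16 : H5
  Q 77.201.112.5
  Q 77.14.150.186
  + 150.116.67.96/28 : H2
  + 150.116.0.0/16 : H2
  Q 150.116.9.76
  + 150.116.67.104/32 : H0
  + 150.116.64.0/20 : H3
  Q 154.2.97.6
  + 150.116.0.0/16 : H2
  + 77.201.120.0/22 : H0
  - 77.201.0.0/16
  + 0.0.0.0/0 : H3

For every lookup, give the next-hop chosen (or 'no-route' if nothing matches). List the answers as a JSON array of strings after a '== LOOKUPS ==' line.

Trace:
  + 77.201.123.168/32 (H3) depth=32
  - 77.201.123.168/32 clear@32
  + 77.201.0.0/16 (H4) depth=16
  + 77.0.0.0/8 (H5) depth=8
  + 150.0.0.0/8 (H5) depth=8
  + 77.201.112.0/20 (H0) depth=20
  + 150.112.0.0/12 (H5) depth=12
  ? 77.201.0.4  path d0:-→d1:-→d2:-→d3:-→d4:-→d5:-→d6:-→d7:-→d8:H5→d9:-→d10:-→d11:-→d12:-→d13:-→d14:-→d15:-→d16:H4→d17:-  best=H4
  ? 77.201.3.40  path d0:-→d1:-→d2:-→d3:-→d4:-→d5:-→d6:-→d7:-→d8:H5→d9:-→d10:-→d11:-→d12:-→d13:-→d14:-→d15:-→d16:H4→d17:-  best=H4
  ? 150.112.0.39  path d0:-→d1:-→d2:-→d3:-→d4:-→d5:-→d6:-→d7:-→d8:H5→d9:-→d10:-→d11:-→d12:H5  best=H5
  + 77.201.123.160/28 (H0) depth=28
  ? 77.201.113.120  path d0:-→d1:-→d2:-→d3:-→d4:-→d5:-→d6:-→d7:-→d8:H5→d9:-→d10:-→d11:-→d12:-→d13:-→d14:-→d15:-→d16:H4→d17:-→d18:-→d19:-→d20:H0  best=H0
  + 0.0.0.0/0 (H1) depth=0
  + 77.201.0.0/17 (H3) depth=17
  + 77.0.0.0/8 (H0) depth=8
  + 77.201.0.0/16 (H5) depth=16
  ? 77.201.112.5  path d0:H1→d1:-→d2:-→d3:-→d4:-→d5:-→d6:-→d7:-→d8:H0→d9:-→d10:-→d11:-→d12:-→d13:-→d14:-→d15:-→d16:H5→d17:H3→d18:-→d19:-→d20:H0  best=H0
  ? 77.14.150.186  path d0:H1→d1:-→d2:-→d3:-→d4:-→d5:-→d6:-→d7:-→d8:H0  best=H0
  + 150.116.67.96/28 (H2) depth=28
  + 150.116.0.0/16 (H2) depth=16
  ? 150.116.9.76  path d0:H1→d1:-→d2:-→d3:-→d4:-→d5:-→d6:-→d7:-→d8:H5→d9:-→d10:-→d11:-→d12:H5→d13:-→d14:-→d15:-→d16:H2→d17:-  best=H2
  + 150.116.67.104/32 (H0) depth=32
  + 150.116.64.0/20 (H3) depth=20
  ? 154.2.97.6  path d0:H1→d1:-→d2:-→d3:-→d4:-  best=H1
  + 150.116.0.0/16 (H2) depth=16
  + 77.201.120.0/22 (H0) depth=22
  - 77.201.0.0/16 clear@16
  + 0.0.0.0/0 (H3) depth=0

== LOOKUPS ==
["H4","H4","H5","H0","H0","H0","H2","H1"]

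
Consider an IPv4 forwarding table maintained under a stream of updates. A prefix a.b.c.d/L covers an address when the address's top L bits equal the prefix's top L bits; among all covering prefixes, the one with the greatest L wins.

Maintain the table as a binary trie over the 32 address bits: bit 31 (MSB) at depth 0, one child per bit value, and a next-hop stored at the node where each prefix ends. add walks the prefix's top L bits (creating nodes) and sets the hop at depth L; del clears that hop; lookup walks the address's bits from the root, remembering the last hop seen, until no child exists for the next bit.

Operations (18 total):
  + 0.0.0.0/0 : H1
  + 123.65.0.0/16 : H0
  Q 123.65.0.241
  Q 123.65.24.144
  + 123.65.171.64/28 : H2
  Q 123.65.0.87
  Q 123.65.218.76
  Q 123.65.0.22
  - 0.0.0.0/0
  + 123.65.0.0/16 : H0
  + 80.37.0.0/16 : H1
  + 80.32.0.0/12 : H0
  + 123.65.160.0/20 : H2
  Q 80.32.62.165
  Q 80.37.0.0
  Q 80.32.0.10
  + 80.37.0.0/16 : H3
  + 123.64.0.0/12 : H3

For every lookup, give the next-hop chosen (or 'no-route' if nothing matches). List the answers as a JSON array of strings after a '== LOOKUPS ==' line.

Apply in order:
  + 0.0.0.0/0 (H1) depth=0
  + 123.65.0.0/16 (H0) depth=16
  ? 123.65.0.241  path d0:H1→d1:-→d2:-→d3:-→d4:-→d5:-→d6:-→d7:-→d8:-→d9:-→d10:-→d11:-→d12:-→d13:-→d14:-→d15:-→d16:H0  best=H0
  ? 123.65.24.144  path d0:H1→d1:-→d2:-→d3:-→d4:-→d5:-→d6:-→d7:-→d8:-→d9:-→d10:-→d11:-→d12:-→d13:-→d14:-→d15:-→d16:H0  best=H0
  + 123.65.171.64/28 (H2) depth=28
  ? 123.65.0.87  path d0:H1→d1:-→d2:-→d3:-→d4:-→d5:-→d6:-→d7:-→d8:-→d9:-→d10:-→d11:-→d12:-→d13:-→d14:-→d15:-→d16:H0  best=H0
  ? 123.65.218.76  path d0:H1→d1:-→d2:-→d3:-→d4:-→d5:-→d6:-→d7:-→d8:-→d9:-→d10:-→d11:-→d12:-→d13:-→d14:-→d15:-→d16:H0→d17:-  best=H0
  ? 123.65.0.22  path d0:H1→d1:-→d2:-→d3:-→d4:-→d5:-→d6:-→d7:-→d8:-→d9:-→d10:-→d11:-→d12:-→d13:-→d14:-→d15:-→d16:H0  best=H0
  - 0.0.0.0/0 clear@0
  + 123.65.0.0/16 (H0) depth=16
  + 80.37.0.0/16 (H1) depth=16
  + 80.32.0.0/12 (H0) depth=12
  + 123.65.160.0/20 (H2) depth=20
  ? 80.32.62.165  path d0:-→d1:-→d2:-→d3:-→d4:-→d5:-→d6:-→d7:-→d8:-→d9:-→d10:-→d11:-→d12:H0→d13:-  best=H0
  ? 80.37.0.0  path d0:-→d1:-→d2:-→d3:-→d4:-→d5:-→d6:-→d7:-→d8:-→d9:-→d10:-→d11:-→d12:H0→d13:-→d14:-→d15:-→d16:H1  best=H1
  ? 80.32.0.10  path d0:-→d1:-→d2:-→d3:-→d4:-→d5:-→d6:-→d7:-→d8:-→d9:-→d10:-→d11:-→d12:H0→d13:-  best=H0
  + 80.37.0.0/16 (H3) depth=16
  + 123.64.0.0/12 (H3) depth=12

== LOOKUPS ==
["H0","H0","H0","H0","H0","H0","H1","H0"]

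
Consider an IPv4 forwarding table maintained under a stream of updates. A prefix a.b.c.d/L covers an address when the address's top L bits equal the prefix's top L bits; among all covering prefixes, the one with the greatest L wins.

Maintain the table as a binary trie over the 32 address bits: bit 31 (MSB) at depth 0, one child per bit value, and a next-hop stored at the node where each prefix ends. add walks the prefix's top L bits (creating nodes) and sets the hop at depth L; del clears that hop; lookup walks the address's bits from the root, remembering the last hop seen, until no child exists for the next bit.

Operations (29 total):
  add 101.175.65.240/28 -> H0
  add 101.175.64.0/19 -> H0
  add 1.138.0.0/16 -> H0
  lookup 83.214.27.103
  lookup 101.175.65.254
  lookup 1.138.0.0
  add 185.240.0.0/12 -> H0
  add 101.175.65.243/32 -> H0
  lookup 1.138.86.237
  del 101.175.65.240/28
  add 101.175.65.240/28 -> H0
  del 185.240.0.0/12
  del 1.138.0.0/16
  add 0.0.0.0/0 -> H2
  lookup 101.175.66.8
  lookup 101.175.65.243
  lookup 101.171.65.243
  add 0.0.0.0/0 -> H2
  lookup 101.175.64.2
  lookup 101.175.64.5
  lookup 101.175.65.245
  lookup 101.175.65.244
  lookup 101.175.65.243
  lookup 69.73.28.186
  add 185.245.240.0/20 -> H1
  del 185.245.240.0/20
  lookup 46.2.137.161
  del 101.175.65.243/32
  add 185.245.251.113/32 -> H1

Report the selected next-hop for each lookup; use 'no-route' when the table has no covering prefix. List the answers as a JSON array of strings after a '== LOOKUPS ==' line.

Trace:
  add 101.175.65.240/28 -> H0 at depth 28
  add 101.175.64.0/19 -> H0 at depth 19
  add 1.138.0.0/16 -> H0 at depth 16
  ? 83.214.27.103  path d0:-→d1:-→d2:-  best=no-route
  ? 101.175.65.254  path d0:-→d1:-→d2:-→d3:-→d4:-→d5:-→d6:-→d7:-→d8:-→d9:-→d10:-→d11:-→d12:-→d13:-→d14:-→d15:-→d16:-→d17:-→d18:-→d19:H0→d20:-→d21:-→d22:-→d23:-→d24:-→d25:-→d26:-→d27:-→d28:H0  best=H0
  ? 1.138.0.0  path d0:-→d1:-→d2:-→d3:-→d4:-→d5:-→d6:-→d7:-→d8:-→d9:-→d10:-→d11:-→d12:-→d13:-→d14:-→d15:-→d16:H0  best=H0
  add 185.240.0.0/12 -> H0 at depth 12
  add 101.175.65.243/32 -> H0 at depth 32
  ? 1.138.86.237  path d0:-→d1:-→d2:-→d3:-→d4:-→d5:-→d6:-→d7:-→d8:-→d9:-→d10:-→d11:-→d12:-→d13:-→d14:-→d15:-→d16:H0  best=H0
  - 101.175.65.240/28 clear@28
  add 101.175.65.240/28 -> H0 at depth 28
  - 185.240.0.0/12 clear@12
  - 1.138.0.0/16 clear@16
  add 0.0.0.0/0 -> H2 at depth 0
  ? 101.175.66.8  path d0:H2→d1:-→d2:-→d3:-→d4:-→d5:-→d6:-→d7:-→d8:-→d9:-→d10:-→d11:-→d12:-→d13:-→d14:-→d15:-→d16:-→d17:-→d18:-→d19:H0→d20:-→d21:-→d22:-  best=H0
  ? 101.175.65.243  path d0:H2→d1:-→d2:-→d3:-→d4:-→d5:-→d6:-→d7:-→d8:-→d9:-→d10:-→d11:-→d12:-→d13:-→d14:-→d15:-→d16:-→d17:-→d18:-→d19:H0→d20:-→d21:-→d22:-→d23:-→d24:-→d25:-→d26:-→d27:-→d28:H0→d29:-→d30:-→d31:-→d32:H0  best=H0
  ? 101.171.65.243  path d0:H2→d1:-→d2:-→d3:-→d4:-→d5:-→d6:-→d7:-→d8:-→d9:-→d10:-→d11:-→d12:-→d13:-  best=H2
  add 0.0.0.0/0 -> H2 at depth 0
  ? 101.175.64.2  path d0:H2→d1:-→d2:-→d3:-→d4:-→d5:-→d6:-→d7:-→d8:-→d9:-→d10:-→d11:-→d12:-→d13:-→d14:-→d15:-→d16:-→d17:-→d18:-→d19:H0→d20:-→d21:-→d22:-→d23:-  best=H0
  ? 101.175.64.5  path d0:H2→d1:-→d2:-→d3:-→d4:-→d5:-→d6:-→d7:-→d8:-→d9:-→d10:-→d11:-→d12:-→d13:-→d14:-→d15:-→d16:-→d17:-→d18:-→d19:H0→d20:-→d21:-→d22:-→d23:-  best=H0
  ? 101.175.65.245  path d0:H2→d1:-→d2:-→d3:-→d4:-→d5:-→d6:-→d7:-→d8:-→d9:-→d10:-→d11:-→d12:-→d13:-→d14:-→d15:-→d16:-→d17:-→d18:-→d19:H0→d20:-→d21:-→d22:-→d23:-→d24:-→d25:-→d26:-→d27:-→d28:H0→d29:-  best=H0
  ? 101.175.65.244  path d0:H2→d1:-→d2:-→d3:-→d4:-→d5:-→d6:-→d7:-→d8:-→d9:-→d10:-→d11:-→d12:-→d13:-→d14:-→d15:-→d16:-→d17:-→d18:-→d19:H0→d20:-→d21:-→d22:-→d23:-→d24:-→d25:-→d26:-→d27:-→d28:H0→d29:-  best=H0
  ? 101.175.65.243  path d0:H2→d1:-→d2:-→d3:-→d4:-→d5:-→d6:-→d7:-→d8:-→d9:-→d10:-→d11:-→d12:-→d13:-→d14:-→d15:-→d16:-→d17:-→d18:-→d19:H0→d20:-→d21:-→d22:-→d23:-→d24:-→d25:-→d26:-→d27:-→d28:H0→d29:-→d30:-→d31:-→d32:H0  best=H0
  ? 69.73.28.186  path d0:H2→d1:-→d2:-  best=H2
  add 185.245.240.0/20 -> H1 at depth 20
  - 185.245.240.0/20 clear@20
  ? 46.2.137.161  path d0:H2→d1:-→d2:-  best=H2
  - 101.175.65.243/32 clear@32
  add 185.245.251.113/32 -> H1 at depth 32

== LOOKUPS ==
["no-route","H0","H0","H0","H0","H0","H2","H0","H0","H0","H0","H0","H2","H2"]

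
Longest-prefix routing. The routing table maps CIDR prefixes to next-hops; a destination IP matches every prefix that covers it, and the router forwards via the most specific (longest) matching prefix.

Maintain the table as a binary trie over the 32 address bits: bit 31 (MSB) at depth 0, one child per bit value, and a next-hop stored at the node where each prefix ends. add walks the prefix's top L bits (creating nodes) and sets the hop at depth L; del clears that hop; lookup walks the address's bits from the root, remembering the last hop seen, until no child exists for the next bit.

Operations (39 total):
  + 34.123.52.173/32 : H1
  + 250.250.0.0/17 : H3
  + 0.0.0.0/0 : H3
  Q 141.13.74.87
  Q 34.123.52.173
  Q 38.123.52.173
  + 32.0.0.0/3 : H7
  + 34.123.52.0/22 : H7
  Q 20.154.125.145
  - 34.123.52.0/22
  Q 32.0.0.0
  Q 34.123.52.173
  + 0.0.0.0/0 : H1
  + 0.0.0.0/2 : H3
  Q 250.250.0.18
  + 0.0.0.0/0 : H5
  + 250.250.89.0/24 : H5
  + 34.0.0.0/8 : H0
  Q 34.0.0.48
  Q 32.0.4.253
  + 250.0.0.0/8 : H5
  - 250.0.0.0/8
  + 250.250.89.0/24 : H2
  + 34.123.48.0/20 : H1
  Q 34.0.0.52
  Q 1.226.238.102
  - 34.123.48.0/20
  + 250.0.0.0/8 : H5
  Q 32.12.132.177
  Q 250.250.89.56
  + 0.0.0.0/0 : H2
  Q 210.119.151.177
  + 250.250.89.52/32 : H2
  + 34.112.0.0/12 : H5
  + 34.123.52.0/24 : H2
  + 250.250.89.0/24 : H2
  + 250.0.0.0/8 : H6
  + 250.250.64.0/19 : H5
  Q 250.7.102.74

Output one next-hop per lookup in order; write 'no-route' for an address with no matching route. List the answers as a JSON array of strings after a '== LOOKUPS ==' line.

Process each operation:
  add 34.123.52.173/32 -> H1 at depth 32
  add 250.250.0.0/17 -> H3 at depth 17
  add 0.0.0.0/0 -> H3 at depth 0
  Q 141.13.74.87: descend 1 ; hops seen [H3] ; pick H3
  Q 34.123.52.173: descend 00100010011110110011010010101101 ; hops seen [H3,H1] ; pick H1
  Q 38.123.52.173: descend 00100 ; hops seen [H3] ; pick H3
  add 32.0.0.0/3 -> H7 at depth 3
  add 34.123.52.0/22 -> H7 at depth 22
  Q 20.154.125.145: descend 00 ; hops seen [H3] ; pick H3
  del 34.123.52.0/22 (clear depth 22)
  Q 32.0.0.0: descend 001000 ; hops seen [H3,H7] ; pick H7
  Q 34.123.52.173: descend 00100010011110110011010010101101 ; hops seen [H3,H7,H1] ; pick H1
  add 0.0.0.0/0 -> H1 at depth 0
  add 0.0.0.0/2 -> H3 at depth 2
  Q 250.250.0.18: descend 11111010111110100 ; hops seen [H1,H3] ; pick H3
  add 0.0.0.0/0 -> H5 at depth 0
  add 250.250.89.0/24 -> H5 at depth 24
  add 34.0.0.0/8 -> H0 at depth 8
  Q 34.0.0.48: descend 001000100 ; hops seen [H5,H3,H7,H0] ; pick H0
  Q 32.0.4.253: descend 001000 ; hops seen [H5,H3,H7] ; pick H7
  add 250.0.0.0/8 -> H5 at depth 8
  del 250.0.0.0/8 (clear depth 8)
  add 250.250.89.0/24 -> H2 at depth 24
  add 34.123.48.0/20 -> H1 at depth 20
  Q 34.0.0.52: descend 001000100 ; hops seen [H5,H3,H7,H0] ; pick H0
  Q 1.226.238.102: descend 00 ; hops seen [H5,H3] ; pick H3
  del 34.123.48.0/20 (clear depth 20)
  add 250.0.0.0/8 -> H5 at depth 8
  Q 32.12.132.177: descend 001000 ; hops seen [H5,H3,H7] ; pick H7
  Q 250.250.89.56: descend 111110101111101001011001 ; hops seen [H5,H5,H3,H2] ; pick H2
  add 0.0.0.0/0 -> H2 at depth 0
  Q 210.119.151.177: descend 11 ; hops seen [H2] ; pick H2
  add 250.250.89.52/32 -> H2 at depth 32
  add 34.112.0.0/12 -> H5 at depth 12
  add 34.123.52.0/24 -> H2 at depth 24
  add 250.250.89.0/24 -> H2 at depth 24
  add 250.0.0.0/8 -> H6 at depth 8
  add 250.250.64.0/19 -> H5 at depth 19
  Q 250.7.102.74: descend 11111010 ; hops seen [H2,H6] ; pick H6

== LOOKUPS ==
["H3","H1","H3","H3","H7","H1","H3","H0","H7","H0","H3","H7","H2","H2","H6"]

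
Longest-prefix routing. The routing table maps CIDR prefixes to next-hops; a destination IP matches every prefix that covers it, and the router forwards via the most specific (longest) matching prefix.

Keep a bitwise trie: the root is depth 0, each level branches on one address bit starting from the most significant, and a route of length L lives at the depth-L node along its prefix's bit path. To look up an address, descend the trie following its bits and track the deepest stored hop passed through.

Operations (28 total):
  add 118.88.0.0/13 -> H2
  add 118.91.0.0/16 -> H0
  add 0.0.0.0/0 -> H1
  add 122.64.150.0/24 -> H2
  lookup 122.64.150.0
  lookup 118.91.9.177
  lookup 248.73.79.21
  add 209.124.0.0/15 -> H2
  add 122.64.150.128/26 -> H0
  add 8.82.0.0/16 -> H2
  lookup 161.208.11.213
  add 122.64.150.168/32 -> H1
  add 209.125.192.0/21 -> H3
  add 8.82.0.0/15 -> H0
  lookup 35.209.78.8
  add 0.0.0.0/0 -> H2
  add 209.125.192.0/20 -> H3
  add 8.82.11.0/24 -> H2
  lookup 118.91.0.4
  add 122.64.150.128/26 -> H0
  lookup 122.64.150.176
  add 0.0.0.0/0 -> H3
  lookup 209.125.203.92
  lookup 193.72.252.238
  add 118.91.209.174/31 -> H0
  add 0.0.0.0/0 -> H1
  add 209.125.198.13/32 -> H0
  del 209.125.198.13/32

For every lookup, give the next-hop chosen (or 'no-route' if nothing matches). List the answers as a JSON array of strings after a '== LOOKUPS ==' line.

Process each operation:
  add 118.88.0.0/13 -> H2 at depth 13
  add 118.91.0.0/16 -> H0 at depth 16
  add 0.0.0.0/0 -> H1 at depth 0
  add 122.64.150.0/24 -> H2 at depth 24
  ? 122.64.150.0  path d0:H1→d1:-→d2:-→d3:-→d4:-→d5:-→d6:-→d7:-→d8:-→d9:-→d10:-→d11:-→d12:-→d13:-→d14:-→d15:-→d16:-→d17:-→d18:-→d19:-→d20:-→d21:-→d22:-→d23:-→d24:H2  best=H2
  ? 118.91.9.177  path d0:H1→d1:-→d2:-→d3:-→d4:-→d5:-→d6:-→d7:-→d8:-→d9:-→d10:-→d11:-→d12:-→d13:H2→d14:-→d15:-→d16:H0  best=H0
  ? 248.73.79.21  path d0:H1  best=H1
  add 209.124.0.0/15 -> H2 at depth 15
  add 122.64.150.128/26 -> H0 at depth 26
  add 8.82.0.0/16 -> H2 at depth 16
  ? 161.208.11.213  path d0:H1→d1:-  best=H1
  add 122.64.150.168/32 -> H1 at depth 32
  add 209.125.192.0/21 -> H3 at depth 21
  add 8.82.0.0/15 -> H0 at depth 15
  ? 35.209.78.8  path d0:H1→d1:-→d2:-  best=H1
  add 0.0.0.0/0 -> H2 at depth 0
  add 209.125.192.0/20 -> H3 at depth 20
  add 8.82.11.0/24 -> H2 at depth 24
  ? 118.91.0.4  path d0:H2→d1:-→d2:-→d3:-→d4:-→d5:-→d6:-→d7:-→d8:-→d9:-→d10:-→d11:-→d12:-→d13:H2→d14:-→d15:-→d16:H0  best=H0
  add 122.64.150.128/26 -> H0 at depth 26
  ? 122.64.150.176  path d0:H2→d1:-→d2:-→d3:-→d4:-→d5:-→d6:-→d7:-→d8:-→d9:-→d10:-→d11:-→d12:-→d13:-→d14:-→d15:-→d16:-→d17:-→d18:-→d19:-→d20:-→d21:-→d22:-→d23:-→d24:H2→d25:-→d26:H0→d27:-  best=H0
  add 0.0.0.0/0 -> H3 at depth 0
  ? 209.125.203.92  path d0:H3→d1:-→d2:-→d3:-→d4:-→d5:-→d6:-→d7:-→d8:-→d9:-→d10:-→d11:-→d12:-→d13:-→d14:-→d15:H2→d16:-→d17:-→d18:-→d19:-→d20:H3  best=H3
  ? 193.72.252.238  path d0:H3→d1:-→d2:-→d3:-  best=H3
  add 118.91.209.174/31 -> H0 at depth 31
  add 0.0.0.0/0 -> H1 at depth 0
  add 209.125.198.13/32 -> H0 at depth 32
  del 209.125.198.13/32 (clear depth 32)

== LOOKUPS ==
["H2","H0","H1","H1","H1","H0","H0","H3","H3"]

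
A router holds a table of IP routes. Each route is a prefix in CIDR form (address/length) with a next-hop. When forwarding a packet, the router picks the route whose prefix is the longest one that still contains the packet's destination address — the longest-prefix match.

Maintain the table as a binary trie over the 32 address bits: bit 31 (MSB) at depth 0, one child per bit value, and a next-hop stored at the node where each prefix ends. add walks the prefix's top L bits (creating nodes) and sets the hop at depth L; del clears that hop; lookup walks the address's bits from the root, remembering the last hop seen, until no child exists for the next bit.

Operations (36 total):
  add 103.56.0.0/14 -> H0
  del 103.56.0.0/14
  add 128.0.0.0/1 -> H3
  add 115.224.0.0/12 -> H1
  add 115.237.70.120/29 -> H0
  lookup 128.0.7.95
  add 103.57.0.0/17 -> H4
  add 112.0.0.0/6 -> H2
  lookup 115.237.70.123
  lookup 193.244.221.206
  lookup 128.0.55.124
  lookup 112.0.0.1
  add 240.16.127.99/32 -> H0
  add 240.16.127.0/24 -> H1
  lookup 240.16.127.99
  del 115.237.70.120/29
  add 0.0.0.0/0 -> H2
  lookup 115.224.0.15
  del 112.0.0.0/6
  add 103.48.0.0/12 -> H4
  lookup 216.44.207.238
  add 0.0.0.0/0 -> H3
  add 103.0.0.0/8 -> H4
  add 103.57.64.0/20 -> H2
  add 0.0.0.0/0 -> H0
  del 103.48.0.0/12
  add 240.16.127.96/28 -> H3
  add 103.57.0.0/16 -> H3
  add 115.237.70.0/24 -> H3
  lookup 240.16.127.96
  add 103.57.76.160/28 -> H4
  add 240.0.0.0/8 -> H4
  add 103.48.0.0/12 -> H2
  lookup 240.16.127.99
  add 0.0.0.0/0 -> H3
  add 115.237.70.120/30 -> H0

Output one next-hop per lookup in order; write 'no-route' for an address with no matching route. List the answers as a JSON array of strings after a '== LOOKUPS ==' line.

Trace:
  add 103.56.0.0/14 -> H0 at depth 14
  - 103.56.0.0/14 clear@14
  add 128.0.0.0/1 -> H3 at depth 1
  add 115.224.0.0/12 -> H1 at depth 12
  add 115.237.70.120/29 -> H0 at depth 29
  ? 128.0.7.95  path d0:-→d1:H3  best=H3
  add 103.57.0.0/17 -> H4 at depth 17
  add 112.0.0.0/6 -> H2 at depth 6
  ? 115.237.70.123  path d0:-→d1:-→d2:-→d3:-→d4:-→d5:-→d6:H2→d7:-→d8:-→d9:-→d10:-→d11:-→d12:H1→d13:-→d14:-→d15:-→d16:-→d17:-→d18:-→d19:-→d20:-→d21:-→d22:-→d23:-→d24:-→d25:-→d26:-→d27:-→d28:-→d29:H0  best=H0
  ? 193.244.221.206  path d0:-→d1:H3  best=H3
  ? 128.0.55.124  path d0:-→d1:H3  best=H3
  ? 112.0.0.1  path d0:-→d1:-→d2:-→d3:-→d4:-→d5:-→d6:H2  best=H2
  add 240.16.127.99/32 -> H0 at depth 32
  add 240.16.127.0/24 -> H1 at depth 24
  ? 240.16.127.99  path d0:-→d1:H3→d2:-→d3:-→d4:-→d5:-→d6:-→d7:-→d8:-→d9:-→d10:-→d11:-→d12:-→d13:-→d14:-→d15:-→d16:-→d17:-→d18:-→d19:-→d20:-→d21:-→d22:-→d23:-→d24:H1→d25:-→d26:-→d27:-→d28:-→d29:-→d30:-→d31:-→d32:H0  best=H0
  - 115.237.70.120/29 clear@29
  add 0.0.0.0/0 -> H2 at depth 0
  ? 115.224.0.15  path d0:H2→d1:-→d2:-→d3:-→d4:-→d5:-→d6:H2→d7:-→d8:-→d9:-→d10:-→d11:-→d12:H1  best=H1
  - 112.0.0.0/6 clear@6
  add 103.48.0.0/12 -> H4 at depth 12
  ? 216.44.207.238  path d0:H2→d1:H3→d2:-  best=H3
  add 0.0.0.0/0 -> H3 at depth 0
  add 103.0.0.0/8 -> H4 at depth 8
  add 103.57.64.0/20 -> H2 at depth 20
  add 0.0.0.0/0 -> H0 at depth 0
  - 103.48.0.0/12 clear@12
  add 240.16.127.96/28 -> H3 at depth 28
  add 103.57.0.0/16 -> H3 at depth 16
  add 115.237.70.0/24 -> H3 at depth 24
  ? 240.16.127.96  path d0:H0→d1:H3→d2:-→d3:-→d4:-→d5:-→d6:-→d7:-→d8:-→d9:-→d10:-→d11:-→d12:-→d13:-→d14:-→d15:-→d16:-→d17:-→d18:-→d19:-→d20:-→d21:-→d22:-→d23:-→d24:H1→d25:-→d26:-→d27:-→d28:H3→d29:-→d30:-  best=H3
  add 103.57.76.160/28 -> H4 at depth 28
  add 240.0.0.0/8 -> H4 at depth 8
  add 103.48.0.0/12 -> H2 at depth 12
  ? 240.16.127.99  path d0:H0→d1:H3→d2:-→d3:-→d4:-→d5:-→d6:-→d7:-→d8:H4→d9:-→d10:-→d11:-→d12:-→d13:-→d14:-→d15:-→d16:-→d17:-→d18:-→d19:-→d20:-→d21:-→d22:-→d23:-→d24:H1→d25:-→d26:-→d27:-→d28:H3→d29:-→d30:-→d31:-→d32:H0  best=H0
  add 0.0.0.0/0 -> H3 at depth 0
  add 115.237.70.120/30 -> H0 at depth 30

== LOOKUPS ==
["H3","H0","H3","H3","H2","H0","H1","H3","H3","H0"]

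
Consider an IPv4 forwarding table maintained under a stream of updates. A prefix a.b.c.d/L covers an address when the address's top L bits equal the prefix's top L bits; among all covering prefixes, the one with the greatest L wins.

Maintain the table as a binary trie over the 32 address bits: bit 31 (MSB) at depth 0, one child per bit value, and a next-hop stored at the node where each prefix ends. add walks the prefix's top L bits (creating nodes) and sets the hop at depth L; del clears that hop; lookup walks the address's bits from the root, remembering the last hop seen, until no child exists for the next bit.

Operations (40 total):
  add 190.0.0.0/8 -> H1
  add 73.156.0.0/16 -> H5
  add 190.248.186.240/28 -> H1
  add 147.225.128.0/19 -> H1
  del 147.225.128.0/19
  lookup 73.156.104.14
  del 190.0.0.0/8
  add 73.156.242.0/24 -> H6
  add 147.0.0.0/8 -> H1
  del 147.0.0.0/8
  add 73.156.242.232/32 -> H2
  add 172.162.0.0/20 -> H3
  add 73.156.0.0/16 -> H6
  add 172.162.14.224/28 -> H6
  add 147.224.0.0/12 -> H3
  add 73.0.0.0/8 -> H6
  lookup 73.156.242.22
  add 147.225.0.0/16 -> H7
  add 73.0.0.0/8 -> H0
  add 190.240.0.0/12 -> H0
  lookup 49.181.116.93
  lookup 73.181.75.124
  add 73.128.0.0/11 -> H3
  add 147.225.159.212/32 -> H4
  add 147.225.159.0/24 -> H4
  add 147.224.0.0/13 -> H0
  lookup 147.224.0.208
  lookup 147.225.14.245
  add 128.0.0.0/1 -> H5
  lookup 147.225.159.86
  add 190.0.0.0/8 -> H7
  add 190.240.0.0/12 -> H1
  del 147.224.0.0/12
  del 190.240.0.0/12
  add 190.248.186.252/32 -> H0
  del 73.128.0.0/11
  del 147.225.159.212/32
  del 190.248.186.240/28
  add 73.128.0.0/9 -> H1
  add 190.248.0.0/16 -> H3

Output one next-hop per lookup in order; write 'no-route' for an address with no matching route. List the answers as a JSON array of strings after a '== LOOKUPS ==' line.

Trace:
  + 190.0.0.0/8 (H1) depth=8
  + 73.156.0.0/16 (H5) depth=16
  + 190.248.186.240/28 (H1) depth=28
  + 147.225.128.0/19 (H1) depth=19
  - 147.225.128.0/19 clear@19
  lookup 73.156.104.14: bits 0100100110011100 walk d0:-→d1:-→d2:-→d3:-→d4:-→d5:-→d6:-→d7:-→d8:-→d9:-→d10:-→d11:-→d12:-→d13:-→d14:-→d15:-→d16:H5 -> H5
  - 190.0.0.0/8 clear@8
  + 73.156.242.0/24 (H6) depth=24
  + 147.0.0.0/8 (H1) depth=8
  - 147.0.0.0/8 clear@8
  + 73.156.242.232/32 (H2) depth=32
  + 172.162.0.0/20 (H3) depth=20
  + 73.156.0.0/16 (H6) depth=16
  + 172.162.14.224/28 (H6) depth=28
  + 147.224.0.0/12 (H3) depth=12
  + 73.0.0.0/8 (H6) depth=8
  lookup 73.156.242.22: bits 010010011001110011110010 walk d0:-→d1:-→d2:-→d3:-→d4:-→d5:-→d6:-→d7:-→d8:H6→d9:-→d10:-→d11:-→d12:-→d13:-→d14:-→d15:-→d16:H6→d17:-→d18:-→d19:-→d20:-→d21:-→d22:-→d23:-→d24:H6 -> H6
  + 147.225.0.0/16 (H7) depth=16
  + 73.0.0.0/8 (H0) depth=8
  + 190.240.0.0/12 (H0) depth=12
  lookup 49.181.116.93: bits 0 walk d0:-→d1:- -> no-route
  lookup 73.181.75.124: bits 0100100110 walk d0:-→d1:-→d2:-→d3:-→d4:-→d5:-→d6:-→d7:-→d8:H0→d9:-→d10:- -> H0
  + 73.128.0.0/11 (H3) depth=11
  + 147.225.159.212/32 (H4) depth=32
  + 147.225.159.0/24 (H4) depth=24
  + 147.224.0.0/13 (H0) depth=13
  lookup 147.224.0.208: bits 100100111110000 walk d0:-→d1:-→d2:-→d3:-→d4:-→d5:-→d6:-→d7:-→d8:-→d9:-→d10:-→d11:-→d12:H3→d13:H0→d14:-→d15:- -> H0
  lookup 147.225.14.245: bits 1001001111100001 walk d0:-→d1:-→d2:-→d3:-→d4:-→d5:-→d6:-→d7:-→d8:-→d9:-→d10:-→d11:-→d12:H3→d13:H0→d14:-→d15:-→d16:H7 -> H7
  + 128.0.0.0/1 (H5) depth=1
  lookup 147.225.159.86: bits 100100111110000110011111 walk d0:-→d1:H5→d2:-→d3:-→d4:-→d5:-→d6:-→d7:-→d8:-→d9:-→d10:-→d11:-→d12:H3→d13:H0→d14:-→d15:-→d16:H7→d17:-→d18:-→d19:-→d20:-→d21:-→d22:-→d23:-→d24:H4 -> H4
  + 190.0.0.0/8 (H7) depth=8
  + 190.240.0.0/12 (H1) depth=12
  - 147.224.0.0/12 clear@12
  - 190.240.0.0/12 clear@12
  + 190.248.186.252/32 (H0) depth=32
  - 73.128.0.0/11 clear@11
  - 147.225.159.212/32 clear@32
  - 190.248.186.240/28 clear@28
  + 73.128.0.0/9 (H1) depth=9
  + 190.248.0.0/16 (H3) depth=16

== LOOKUPS ==
["H5","H6","no-route","H0","H0","H7","H4"]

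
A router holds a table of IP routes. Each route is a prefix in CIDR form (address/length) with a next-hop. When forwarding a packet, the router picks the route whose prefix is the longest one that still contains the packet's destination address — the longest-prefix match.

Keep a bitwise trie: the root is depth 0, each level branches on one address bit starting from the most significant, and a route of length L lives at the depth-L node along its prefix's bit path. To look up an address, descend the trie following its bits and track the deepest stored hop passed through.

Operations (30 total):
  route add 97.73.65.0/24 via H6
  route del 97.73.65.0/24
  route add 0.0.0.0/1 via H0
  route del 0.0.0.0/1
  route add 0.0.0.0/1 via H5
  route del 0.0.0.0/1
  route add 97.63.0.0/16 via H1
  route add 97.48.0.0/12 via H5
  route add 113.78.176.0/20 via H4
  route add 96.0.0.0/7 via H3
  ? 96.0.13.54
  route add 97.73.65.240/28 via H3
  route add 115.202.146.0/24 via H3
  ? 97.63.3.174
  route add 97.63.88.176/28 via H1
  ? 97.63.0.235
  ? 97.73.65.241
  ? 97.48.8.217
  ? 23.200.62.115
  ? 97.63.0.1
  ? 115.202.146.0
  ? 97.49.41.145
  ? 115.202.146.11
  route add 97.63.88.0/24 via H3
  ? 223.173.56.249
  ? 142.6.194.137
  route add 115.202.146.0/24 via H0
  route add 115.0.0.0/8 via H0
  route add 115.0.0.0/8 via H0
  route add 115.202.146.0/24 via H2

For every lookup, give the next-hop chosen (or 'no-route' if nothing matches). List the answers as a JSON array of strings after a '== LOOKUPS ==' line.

Trace:
  + 97.73.65.0/24 (H6) depth=24
  - 97.73.65.0/24 clear@24
  + 0.0.0.0/1 (H0) depth=1
  - 0.0.0.0/1 clear@1
  + 0.0.0.0/1 (H5) depth=1
  - 0.0.0.0/1 clear@1
  + 97.63.0.0/16 (H1) depth=16
  + 97.48.0.0/12 (H5) depth=12
  + 113.78.176.0/20 (H4) depth=20
  + 96.0.0.0/7 (H3) depth=7
  lookup 96.0.13.54: bits 0110000 walk d0:-→d1:-→d2:-→d3:-→d4:-→d5:-→d6:-→d7:H3 -> H3
  + 97.73.65.240/28 (H3) depth=28
  + 115.202.146.0/24 (H3) depth=24
  lookup 97.63.3.174: bits 0110000100111111 walk d0:-→d1:-→d2:-→d3:-→d4:-→d5:-→d6:-→d7:H3→d8:-→d9:-→d10:-→d11:-→d12:H5→d13:-→d14:-→d15:-→d16:H1 -> H1
  + 97.63.88.176/28 (H1) depth=28
  lookup 97.63.0.235: bits 01100001001111110 walk d0:-→d1:-→d2:-→d3:-→d4:-→d5:-→d6:-→d7:H3→d8:-→d9:-→d10:-→d11:-→d12:H5→d13:-→d14:-→d15:-→d16:H1→d17:- -> H1
  lookup 97.73.65.241: bits 0110000101001001010000011111 walk d0:-→d1:-→d2:-→d3:-→d4:-→d5:-→d6:-→d7:H3→d8:-→d9:-→d10:-→d11:-→d12:-→d13:-→d14:-→d15:-→d16:-→d17:-→d18:-→d19:-→d20:-→d21:-→d22:-→d23:-→d24:-→d25:-→d26:-→d27:-→d28:H3 -> H3
  lookup 97.48.8.217: bits 011000010011 walk d0:-→d1:-→d2:-→d3:-→d4:-→d5:-→d6:-→d7:H3→d8:-→d9:-→d10:-→d11:-→d12:H5 -> H5
  lookup 23.200.62.115: bits 0 walk d0:-→d1:- -> no-route
  lookup 97.63.0.1: bits 01100001001111110 walk d0:-→d1:-→d2:-→d3:-→d4:-→d5:-→d6:-→d7:H3→d8:-→d9:-→d10:-→d11:-→d12:H5→d13:-→d14:-→d15:-→d16:H1→d17:- -> H1
  lookup 115.202.146.0: bits 011100111100101010010010 walk d0:-→d1:-→d2:-→d3:-→d4:-→d5:-→d6:-→d7:-→d8:-→d9:-→d10:-→d11:-→d12:-→d13:-→d14:-→d15:-→d16:-→d17:-→d18:-→d19:-→d20:-→d21:-→d22:-→d23:-→d24:H3 -> H3
  lookup 97.49.41.145: bits 011000010011 walk d0:-→d1:-→d2:-→d3:-→d4:-→d5:-→d6:-→d7:H3→d8:-→d9:-→d10:-→d11:-→d12:H5 -> H5
  lookup 115.202.146.11: bits 011100111100101010010010 walk d0:-→d1:-→d2:-→d3:-→d4:-→d5:-→d6:-→d7:-→d8:-→d9:-→d10:-→d11:-→d12:-→d13:-→d14:-→d15:-→d16:-→d17:-→d18:-→d19:-→d20:-→d21:-→d22:-→d23:-→d24:H3 -> H3
  + 97.63.88.0/24 (H3) depth=24
  lookup 223.173.56.249: bits ε walk d0:- -> no-route
  lookup 142.6.194.137: bits ε walk d0:- -> no-route
  + 115.202.146.0/24 (H0) depth=24
  + 115.0.0.0/8 (H0) depth=8
  + 115.0.0.0/8 (H0) depth=8
  + 115.202.146.0/24 (H2) depth=24

== LOOKUPS ==
["H3","H1","H1","H3","H5","no-route","H1","H3","H5","H3","no-route","no-route"]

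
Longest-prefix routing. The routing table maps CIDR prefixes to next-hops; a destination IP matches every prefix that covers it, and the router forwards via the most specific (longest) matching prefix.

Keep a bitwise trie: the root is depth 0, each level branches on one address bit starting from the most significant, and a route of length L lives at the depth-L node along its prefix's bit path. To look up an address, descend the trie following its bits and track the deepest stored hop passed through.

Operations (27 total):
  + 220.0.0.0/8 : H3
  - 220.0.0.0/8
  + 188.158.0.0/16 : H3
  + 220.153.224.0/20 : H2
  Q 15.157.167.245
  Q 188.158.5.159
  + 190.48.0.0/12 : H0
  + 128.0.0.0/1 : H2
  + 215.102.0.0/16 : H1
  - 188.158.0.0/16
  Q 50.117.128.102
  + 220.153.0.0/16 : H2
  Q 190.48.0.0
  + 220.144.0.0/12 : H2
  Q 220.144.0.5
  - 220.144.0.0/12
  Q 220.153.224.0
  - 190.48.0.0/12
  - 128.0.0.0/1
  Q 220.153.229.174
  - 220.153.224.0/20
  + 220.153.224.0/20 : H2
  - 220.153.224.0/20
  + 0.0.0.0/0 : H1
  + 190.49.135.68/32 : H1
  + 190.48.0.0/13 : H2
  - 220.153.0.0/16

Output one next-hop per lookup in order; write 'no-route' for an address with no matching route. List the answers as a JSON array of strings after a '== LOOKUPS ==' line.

Process each operation:
  add 220.0.0.0/8 -> H3 at depth 8
  del 220.0.0.0/8 (clear depth 8)
  add 188.158.0.0/16 -> H3 at depth 16
  add 220.153.224.0/20 -> H2 at depth 20
  Q 15.157.167.245: descend ε ; hops seen [∅] ; pick no-route
  Q 188.158.5.159: descend 1011110010011110 ; hops seen [H3] ; pick H3
  add 190.48.0.0/12 -> H0 at depth 12
  add 128.0.0.0/1 -> H2 at depth 1
  add 215.102.0.0/16 -> H1 at depth 16
  del 188.158.0.0/16 (clear depth 16)
  Q 50.117.128.102: descend ε ; hops seen [∅] ; pick no-route
  add 220.153.0.0/16 -> H2 at depth 16
  Q 190.48.0.0: descend 101111100011 ; hops seen [H2,H0] ; pick H0
  add 220.144.0.0/12 -> H2 at depth 12
  Q 220.144.0.5: descend 110111001001 ; hops seen [H2,H2] ; pick H2
  del 220.144.0.0/12 (clear depth 12)
  Q 220.153.224.0: descend 11011100100110011110 ; hops seen [H2,H2,H2] ; pick H2
  del 190.48.0.0/12 (clear depth 12)
  del 128.0.0.0/1 (clear depth 1)
  Q 220.153.229.174: descend 11011100100110011110 ; hops seen [H2,H2] ; pick H2
  del 220.153.224.0/20 (clear depth 20)
  add 220.153.224.0/20 -> H2 at depth 20
  del 220.153.224.0/20 (clear depth 20)
  add 0.0.0.0/0 -> H1 at depth 0
  add 190.49.135.68/32 -> H1 at depth 32
  add 190.48.0.0/13 -> H2 at depth 13
  del 220.153.0.0/16 (clear depth 16)

== LOOKUPS ==
["no-route","H3","no-route","H0","H2","H2","H2"]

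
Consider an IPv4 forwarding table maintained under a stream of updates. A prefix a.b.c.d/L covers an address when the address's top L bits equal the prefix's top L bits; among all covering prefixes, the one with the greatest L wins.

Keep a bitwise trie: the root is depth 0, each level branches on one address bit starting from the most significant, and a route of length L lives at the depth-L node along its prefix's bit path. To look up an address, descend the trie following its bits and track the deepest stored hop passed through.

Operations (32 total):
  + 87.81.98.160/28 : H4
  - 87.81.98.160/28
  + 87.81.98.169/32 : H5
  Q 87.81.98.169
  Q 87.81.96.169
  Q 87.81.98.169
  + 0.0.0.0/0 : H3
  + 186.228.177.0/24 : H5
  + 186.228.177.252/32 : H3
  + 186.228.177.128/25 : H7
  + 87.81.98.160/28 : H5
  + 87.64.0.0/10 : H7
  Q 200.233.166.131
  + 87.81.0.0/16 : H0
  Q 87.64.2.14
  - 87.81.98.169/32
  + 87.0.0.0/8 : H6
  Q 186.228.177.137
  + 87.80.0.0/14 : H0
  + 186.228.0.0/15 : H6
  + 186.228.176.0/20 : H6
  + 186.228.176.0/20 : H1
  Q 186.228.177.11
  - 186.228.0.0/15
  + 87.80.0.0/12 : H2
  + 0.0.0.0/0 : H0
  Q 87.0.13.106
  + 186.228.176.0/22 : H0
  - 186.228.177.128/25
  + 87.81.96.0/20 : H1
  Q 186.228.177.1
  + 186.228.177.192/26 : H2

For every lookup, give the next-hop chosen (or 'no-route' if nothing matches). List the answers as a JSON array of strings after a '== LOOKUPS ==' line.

Trace:
  add 87.81.98.160/28 -> H4 at depth 28
  del 87.81.98.160/28 (clear depth 28)
  add 87.81.98.169/32 -> H5 at depth 32
  ? 87.81.98.169  path d0:-→d1:-→d2:-→d3:-→d4:-→d5:-→d6:-→d7:-→d8:-→d9:-→d10:-→d11:-→d12:-→d13:-→d14:-→d15:-→d16:-→d17:-→d18:-→d19:-→d20:-→d21:-→d22:-→d23:-→d24:-→d25:-→d26:-→d27:-→d28:-→d29:-→d30:-→d31:-→d32:H5  best=H5
  ? 87.81.96.169  path d0:-→d1:-→d2:-→d3:-→d4:-→d5:-→d6:-→d7:-→d8:-→d9:-→d10:-→d11:-→d12:-→d13:-→d14:-→d15:-→d16:-→d17:-→d18:-→d19:-→d20:-→d21:-→d22:-  best=no-route
  ? 87.81.98.169  path d0:-→d1:-→d2:-→d3:-→d4:-→d5:-→d6:-→d7:-→d8:-→d9:-→d10:-→d11:-→d12:-→d13:-→d14:-→d15:-→d16:-→d17:-→d18:-→d19:-→d20:-→d21:-→d22:-→d23:-→d24:-→d25:-→d26:-→d27:-→d28:-→d29:-→d30:-→d31:-→d32:H5  best=H5
  add 0.0.0.0/0 -> H3 at depth 0
  add 186.228.177.0/24 -> H5 at depth 24
  add 186.228.177.252/32 -> H3 at depth 32
  add 186.228.177.128/25 -> H7 at depth 25
  add 87.81.98.160/28 -> H5 at depth 28
  add 87.64.0.0/10 -> H7 at depth 10
  ? 200.233.166.131  path d0:H3→d1:-  best=H3
  add 87.81.0.0/16 -> H0 at depth 16
  ? 87.64.2.14  path d0:H3→d1:-→d2:-→d3:-→d4:-→d5:-→d6:-→d7:-→d8:-→d9:-→d10:H7→d11:-  best=H7
  del 87.81.98.169/32 (clear depth 32)
  add 87.0.0.0/8 -> H6 at depth 8
  ? 186.228.177.137  path d0:H3→d1:-→d2:-→d3:-→d4:-→d5:-→d6:-→d7:-→d8:-→d9:-→d10:-→d11:-→d12:-→d13:-→d14:-→d15:-→d16:-→d17:-→d18:-→d19:-→d20:-→d21:-→d22:-→d23:-→d24:H5→d25:H7  best=H7
  add 87.80.0.0/14 -> H0 at depth 14
  add 186.228.0.0/15 -> H6 at depth 15
  add 186.228.176.0/20 -> H6 at depth 20
  add 186.228.176.0/20 -> H1 at depth 20
  ? 186.228.177.11  path d0:H3→d1:-→d2:-→d3:-→d4:-→d5:-→d6:-→d7:-→d8:-→d9:-→d10:-→d11:-→d12:-→d13:-→d14:-→d15:H6→d16:-→d17:-→d18:-→d19:-→d20:H1→d21:-→d22:-→d23:-→d24:H5  best=H5
  del 186.228.0.0/15 (clear depth 15)
  add 87.80.0.0/12 -> H2 at depth 12
  add 0.0.0.0/0 -> H0 at depth 0
  ? 87.0.13.106  path d0:H0→d1:-→d2:-→d3:-→d4:-→d5:-→d6:-→d7:-→d8:H6→d9:-  best=H6
  add 186.228.176.0/22 -> H0 at depth 22
  del 186.228.177.128/25 (clear depth 25)
  add 87.81.96.0/20 -> H1 at depth 20
  ? 186.228.177.1  path d0:H0→d1:-→d2:-→d3:-→d4:-→d5:-→d6:-→d7:-→d8:-→d9:-→d10:-→d11:-→d12:-→d13:-→d14:-→d15:-→d16:-→d17:-→d18:-→d19:-→d20:H1→d21:-→d22:H0→d23:-→d24:H5  best=H5
  add 186.228.177.192/26 -> H2 at depth 26

== LOOKUPS ==
["H5","no-route","H5","H3","H7","H7","H5","H6","H5"]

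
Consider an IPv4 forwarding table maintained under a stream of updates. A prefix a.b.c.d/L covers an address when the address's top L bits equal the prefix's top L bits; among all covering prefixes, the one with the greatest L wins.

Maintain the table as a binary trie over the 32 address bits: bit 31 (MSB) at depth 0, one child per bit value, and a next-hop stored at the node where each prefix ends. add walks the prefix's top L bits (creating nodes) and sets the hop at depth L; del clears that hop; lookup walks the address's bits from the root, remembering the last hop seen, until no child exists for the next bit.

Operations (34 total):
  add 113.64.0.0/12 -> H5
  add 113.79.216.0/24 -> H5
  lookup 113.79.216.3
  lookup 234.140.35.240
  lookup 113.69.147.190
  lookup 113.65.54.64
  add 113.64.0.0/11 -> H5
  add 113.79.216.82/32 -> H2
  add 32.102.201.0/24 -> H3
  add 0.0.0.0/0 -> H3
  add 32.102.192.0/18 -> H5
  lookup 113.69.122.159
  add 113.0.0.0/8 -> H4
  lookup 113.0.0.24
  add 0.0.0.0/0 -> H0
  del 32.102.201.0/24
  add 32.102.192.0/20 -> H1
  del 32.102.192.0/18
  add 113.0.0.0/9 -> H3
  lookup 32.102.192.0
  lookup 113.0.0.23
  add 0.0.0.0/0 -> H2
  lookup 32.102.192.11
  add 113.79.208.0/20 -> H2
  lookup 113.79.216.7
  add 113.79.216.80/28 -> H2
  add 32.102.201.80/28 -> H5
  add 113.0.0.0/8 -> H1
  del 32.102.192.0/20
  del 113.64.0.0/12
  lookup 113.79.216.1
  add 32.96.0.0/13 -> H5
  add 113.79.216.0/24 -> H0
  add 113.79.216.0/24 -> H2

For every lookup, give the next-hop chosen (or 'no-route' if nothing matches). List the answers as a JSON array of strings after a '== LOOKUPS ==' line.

Apply in order:
  add 113.64.0.0/12 -> H5 at depth 12
  add 113.79.216.0/24 -> H5 at depth 24
  lookup 113.79.216.3: bits 011100010100111111011000 walk d0:-→d1:-→d2:-→d3:-→d4:-→d5:-→d6:-→d7:-→d8:-→d9:-→d10:-→d11:-→d12:H5→d13:-→d14:-→d15:-→d16:-→d17:-→d18:-→d19:-→d20:-→d21:-→d22:-→d23:-→d24:H5 -> H5
  lookup 234.140.35.240: bits ε walk d0:- -> no-route
  lookup 113.69.147.190: bits 011100010100 walk d0:-→d1:-→d2:-→d3:-→d4:-→d5:-→d6:-→d7:-→d8:-→d9:-→d10:-→d11:-→d12:H5 -> H5
  lookup 113.65.54.64: bits 011100010100 walk d0:-→d1:-→d2:-→d3:-→d4:-→d5:-→d6:-→d7:-→d8:-→d9:-→d10:-→d11:-→d12:H5 -> H5
  add 113.64.0.0/11 -> H5 at depth 11
  add 113.79.216.82/32 -> H2 at depth 32
  add 32.102.201.0/24 -> H3 at depth 24
  add 0.0.0.0/0 -> H3 at depth 0
  add 32.102.192.0/18 -> H5 at depth 18
  lookup 113.69.122.159: bits 011100010100 walk d0:H3→d1:-→d2:-→d3:-→d4:-→d5:-→d6:-→d7:-→d8:-→d9:-→d10:-→d11:H5→d12:H5 -> H5
  add 113.0.0.0/8 -> H4 at depth 8
  lookup 113.0.0.24: bits 011100010 walk d0:H3→d1:-→d2:-→d3:-→d4:-→d5:-→d6:-→d7:-→d8:H4→d9:- -> H4
  add 0.0.0.0/0 -> H0 at depth 0
  del 32.102.201.0/24 (clear depth 24)
  add 32.102.192.0/20 -> H1 at depth 20
  del 32.102.192.0/18 (clear depth 18)
  add 113.0.0.0/9 -> H3 at depth 9
  lookup 32.102.192.0: bits 00100000011001101100 walk d0:H0→d1:-→d2:-→d3:-→d4:-→d5:-→d6:-→d7:-→d8:-→d9:-→d10:-→d11:-→d12:-→d13:-→d14:-→d15:-→d16:-→d17:-→d18:-→d19:-→d20:H1 -> H1
  lookup 113.0.0.23: bits 011100010 walk d0:H0→d1:-→d2:-→d3:-→d4:-→d5:-→d6:-→d7:-→d8:H4→d9:H3 -> H3
  add 0.0.0.0/0 -> H2 at depth 0
  lookup 32.102.192.11: bits 00100000011001101100 walk d0:H2→d1:-→d2:-→d3:-→d4:-→d5:-→d6:-→d7:-→d8:-→d9:-→d10:-→d11:-→d12:-→d13:-→d14:-→d15:-→d16:-→d17:-→d18:-→d19:-→d20:H1 -> H1
  add 113.79.208.0/20 -> H2 at depth 20
  lookup 113.79.216.7: bits 0111000101001111110110000 walk d0:H2→d1:-→d2:-→d3:-→d4:-→d5:-→d6:-→d7:-→d8:H4→d9:H3→d10:-→d11:H5→d12:H5→d13:-→d14:-→d15:-→d16:-→d17:-→d18:-→d19:-→d20:H2→d21:-→d22:-→d23:-→d24:H5→d25:- -> H5
  add 113.79.216.80/28 -> H2 at depth 28
  add 32.102.201.80/28 -> H5 at depth 28
  add 113.0.0.0/8 -> H1 at depth 8
  del 32.102.192.0/20 (clear depth 20)
  del 113.64.0.0/12 (clear depth 12)
  lookup 113.79.216.1: bits 0111000101001111110110000 walk d0:H2→d1:-→d2:-→d3:-→d4:-→d5:-→d6:-→d7:-→d8:H1→d9:H3→d10:-→d11:H5→d12:-→d13:-→d14:-→d15:-→d16:-→d17:-→d18:-→d19:-→d20:H2→d21:-→d22:-→d23:-→d24:H5→d25:- -> H5
  add 32.96.0.0/13 -> H5 at depth 13
  add 113.79.216.0/24 -> H0 at depth 24
  add 113.79.216.0/24 -> H2 at depth 24

== LOOKUPS ==
["H5","no-route","H5","H5","H5","H4","H1","H3","H1","H5","H5"]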